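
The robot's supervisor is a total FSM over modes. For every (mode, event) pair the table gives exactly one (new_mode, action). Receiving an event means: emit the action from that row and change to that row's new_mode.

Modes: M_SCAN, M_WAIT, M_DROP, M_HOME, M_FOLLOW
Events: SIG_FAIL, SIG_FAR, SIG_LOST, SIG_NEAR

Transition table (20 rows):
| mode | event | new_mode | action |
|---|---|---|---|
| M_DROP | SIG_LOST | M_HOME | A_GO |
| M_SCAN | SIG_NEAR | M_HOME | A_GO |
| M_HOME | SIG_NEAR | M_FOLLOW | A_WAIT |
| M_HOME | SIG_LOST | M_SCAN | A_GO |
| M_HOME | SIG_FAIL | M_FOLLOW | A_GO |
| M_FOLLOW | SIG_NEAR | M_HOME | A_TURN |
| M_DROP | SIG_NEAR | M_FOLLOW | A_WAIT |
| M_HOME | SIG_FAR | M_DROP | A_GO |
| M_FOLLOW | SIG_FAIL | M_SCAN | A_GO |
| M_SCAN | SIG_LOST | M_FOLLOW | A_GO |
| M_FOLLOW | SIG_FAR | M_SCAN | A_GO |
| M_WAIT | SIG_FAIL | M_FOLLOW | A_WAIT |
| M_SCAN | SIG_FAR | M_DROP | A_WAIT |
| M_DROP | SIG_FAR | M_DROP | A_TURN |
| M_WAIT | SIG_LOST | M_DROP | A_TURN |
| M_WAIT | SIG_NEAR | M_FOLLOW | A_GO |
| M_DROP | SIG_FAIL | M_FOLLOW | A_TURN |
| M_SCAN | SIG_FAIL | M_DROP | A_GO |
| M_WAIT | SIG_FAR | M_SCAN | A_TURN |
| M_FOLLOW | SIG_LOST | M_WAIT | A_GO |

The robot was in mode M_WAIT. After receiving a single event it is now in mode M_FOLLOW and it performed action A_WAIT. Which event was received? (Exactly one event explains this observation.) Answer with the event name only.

SIG_FAIL

try SIG_FAIL: (M_WAIT, SIG_FAIL) → (M_FOLLOW, A_WAIT)  ← matches
try SIG_FAR: (M_WAIT, SIG_FAR) → (M_SCAN, A_TURN)
try SIG_LOST: (M_WAIT, SIG_LOST) → (M_DROP, A_TURN)
try SIG_NEAR: (M_WAIT, SIG_NEAR) → (M_FOLLOW, A_GO)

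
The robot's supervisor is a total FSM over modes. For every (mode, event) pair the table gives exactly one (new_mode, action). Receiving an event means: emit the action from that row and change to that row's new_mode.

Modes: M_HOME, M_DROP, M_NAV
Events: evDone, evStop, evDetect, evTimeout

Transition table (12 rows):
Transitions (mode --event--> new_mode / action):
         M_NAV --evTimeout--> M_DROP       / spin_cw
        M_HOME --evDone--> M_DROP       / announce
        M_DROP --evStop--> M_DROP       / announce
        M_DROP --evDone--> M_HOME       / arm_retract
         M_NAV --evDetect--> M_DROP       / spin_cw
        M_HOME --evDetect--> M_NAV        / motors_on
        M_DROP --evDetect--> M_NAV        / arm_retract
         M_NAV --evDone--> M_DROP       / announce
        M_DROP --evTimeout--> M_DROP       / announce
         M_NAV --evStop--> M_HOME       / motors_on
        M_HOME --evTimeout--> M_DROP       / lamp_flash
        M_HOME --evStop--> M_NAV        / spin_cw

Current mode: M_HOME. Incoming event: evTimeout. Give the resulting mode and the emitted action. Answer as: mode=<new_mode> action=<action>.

mode=M_DROP action=lamp_flash

current mode = M_HOME; filter table to that mode:
  (M_HOME, evDone) → (M_DROP, announce)
  (M_HOME, evDetect) → (M_NAV, motors_on)
  (M_HOME, evTimeout) → (M_DROP, lamp_flash)  ← event matches
  (M_HOME, evStop) → (M_NAV, spin_cw)
event = evTimeout selects (M_DROP, lamp_flash)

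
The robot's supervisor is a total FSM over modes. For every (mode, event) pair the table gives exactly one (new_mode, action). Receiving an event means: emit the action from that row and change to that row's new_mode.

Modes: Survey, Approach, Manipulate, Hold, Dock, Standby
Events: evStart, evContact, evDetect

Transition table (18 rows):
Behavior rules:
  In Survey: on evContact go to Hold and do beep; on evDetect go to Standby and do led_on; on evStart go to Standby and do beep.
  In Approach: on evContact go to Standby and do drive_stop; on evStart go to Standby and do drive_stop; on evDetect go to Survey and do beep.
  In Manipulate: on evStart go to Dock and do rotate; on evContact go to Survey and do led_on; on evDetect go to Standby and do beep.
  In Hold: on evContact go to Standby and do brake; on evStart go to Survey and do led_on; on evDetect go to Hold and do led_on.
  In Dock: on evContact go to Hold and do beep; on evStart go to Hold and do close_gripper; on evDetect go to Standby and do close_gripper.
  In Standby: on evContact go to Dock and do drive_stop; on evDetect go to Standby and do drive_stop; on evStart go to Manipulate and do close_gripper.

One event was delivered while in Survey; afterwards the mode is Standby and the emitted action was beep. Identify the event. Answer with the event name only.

try evStart: (Survey, evStart) → (Standby, beep)  ← matches
try evContact: (Survey, evContact) → (Hold, beep)
try evDetect: (Survey, evDetect) → (Standby, led_on)

evStart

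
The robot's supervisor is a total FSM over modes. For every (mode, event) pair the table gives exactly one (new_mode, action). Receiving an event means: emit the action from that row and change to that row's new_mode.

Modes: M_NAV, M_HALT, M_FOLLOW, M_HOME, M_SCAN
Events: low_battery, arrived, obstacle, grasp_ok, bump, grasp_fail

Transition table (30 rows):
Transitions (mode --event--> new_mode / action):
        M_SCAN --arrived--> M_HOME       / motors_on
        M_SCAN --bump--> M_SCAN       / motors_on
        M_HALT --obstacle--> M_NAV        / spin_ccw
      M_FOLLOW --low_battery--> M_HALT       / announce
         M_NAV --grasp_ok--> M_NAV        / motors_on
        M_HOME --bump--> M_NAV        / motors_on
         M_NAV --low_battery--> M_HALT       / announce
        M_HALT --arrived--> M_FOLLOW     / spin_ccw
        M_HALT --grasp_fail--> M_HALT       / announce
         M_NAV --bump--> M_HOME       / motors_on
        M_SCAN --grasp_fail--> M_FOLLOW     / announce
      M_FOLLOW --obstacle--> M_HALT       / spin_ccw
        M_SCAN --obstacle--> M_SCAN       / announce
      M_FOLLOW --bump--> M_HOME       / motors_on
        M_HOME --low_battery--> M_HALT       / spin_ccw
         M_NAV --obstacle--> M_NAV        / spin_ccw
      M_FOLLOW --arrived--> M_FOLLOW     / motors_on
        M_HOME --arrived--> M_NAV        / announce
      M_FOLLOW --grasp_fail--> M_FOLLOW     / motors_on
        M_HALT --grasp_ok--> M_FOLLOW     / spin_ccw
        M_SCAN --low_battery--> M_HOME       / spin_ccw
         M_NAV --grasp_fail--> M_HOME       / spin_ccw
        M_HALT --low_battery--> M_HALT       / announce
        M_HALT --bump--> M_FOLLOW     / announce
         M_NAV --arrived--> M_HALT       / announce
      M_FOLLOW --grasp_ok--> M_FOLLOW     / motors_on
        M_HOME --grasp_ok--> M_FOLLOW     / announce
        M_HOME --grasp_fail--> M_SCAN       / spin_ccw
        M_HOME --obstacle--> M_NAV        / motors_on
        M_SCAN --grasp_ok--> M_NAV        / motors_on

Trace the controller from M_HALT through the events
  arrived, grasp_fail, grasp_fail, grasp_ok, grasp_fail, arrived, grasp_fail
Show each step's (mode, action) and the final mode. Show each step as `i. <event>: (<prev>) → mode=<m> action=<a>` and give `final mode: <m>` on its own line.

final mode: M_FOLLOW

1. arrived: (M_HALT) → mode=M_FOLLOW action=spin_ccw
2. grasp_fail: (M_FOLLOW) → mode=M_FOLLOW action=motors_on
3. grasp_fail: (M_FOLLOW) → mode=M_FOLLOW action=motors_on
4. grasp_ok: (M_FOLLOW) → mode=M_FOLLOW action=motors_on
5. grasp_fail: (M_FOLLOW) → mode=M_FOLLOW action=motors_on
6. arrived: (M_FOLLOW) → mode=M_FOLLOW action=motors_on
7. grasp_fail: (M_FOLLOW) → mode=M_FOLLOW action=motors_on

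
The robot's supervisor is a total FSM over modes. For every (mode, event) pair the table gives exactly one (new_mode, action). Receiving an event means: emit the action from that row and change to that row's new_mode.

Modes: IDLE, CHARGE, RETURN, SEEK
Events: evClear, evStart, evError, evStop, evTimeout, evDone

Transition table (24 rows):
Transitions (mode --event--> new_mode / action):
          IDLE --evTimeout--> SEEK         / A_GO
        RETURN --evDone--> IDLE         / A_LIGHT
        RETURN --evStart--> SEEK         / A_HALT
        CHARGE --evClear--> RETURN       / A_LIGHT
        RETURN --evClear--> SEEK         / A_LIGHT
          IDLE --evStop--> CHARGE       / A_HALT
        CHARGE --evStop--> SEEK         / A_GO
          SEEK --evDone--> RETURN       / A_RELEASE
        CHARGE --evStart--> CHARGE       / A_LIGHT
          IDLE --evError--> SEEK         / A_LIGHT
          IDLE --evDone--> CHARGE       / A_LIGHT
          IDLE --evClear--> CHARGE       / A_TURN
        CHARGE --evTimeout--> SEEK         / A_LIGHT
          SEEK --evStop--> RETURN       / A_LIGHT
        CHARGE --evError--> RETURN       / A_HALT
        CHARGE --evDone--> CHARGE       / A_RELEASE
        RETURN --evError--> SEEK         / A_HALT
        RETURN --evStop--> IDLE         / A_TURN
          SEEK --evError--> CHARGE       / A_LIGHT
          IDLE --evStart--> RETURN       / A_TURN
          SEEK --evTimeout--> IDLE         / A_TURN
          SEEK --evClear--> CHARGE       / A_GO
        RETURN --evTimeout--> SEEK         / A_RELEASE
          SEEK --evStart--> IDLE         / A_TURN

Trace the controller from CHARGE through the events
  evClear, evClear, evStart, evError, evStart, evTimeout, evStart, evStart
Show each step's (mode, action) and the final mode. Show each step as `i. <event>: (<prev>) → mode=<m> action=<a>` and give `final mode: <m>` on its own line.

final mode: RETURN

1. evClear: (CHARGE) → mode=RETURN action=A_LIGHT
2. evClear: (RETURN) → mode=SEEK action=A_LIGHT
3. evStart: (SEEK) → mode=IDLE action=A_TURN
4. evError: (IDLE) → mode=SEEK action=A_LIGHT
5. evStart: (SEEK) → mode=IDLE action=A_TURN
6. evTimeout: (IDLE) → mode=SEEK action=A_GO
7. evStart: (SEEK) → mode=IDLE action=A_TURN
8. evStart: (IDLE) → mode=RETURN action=A_TURN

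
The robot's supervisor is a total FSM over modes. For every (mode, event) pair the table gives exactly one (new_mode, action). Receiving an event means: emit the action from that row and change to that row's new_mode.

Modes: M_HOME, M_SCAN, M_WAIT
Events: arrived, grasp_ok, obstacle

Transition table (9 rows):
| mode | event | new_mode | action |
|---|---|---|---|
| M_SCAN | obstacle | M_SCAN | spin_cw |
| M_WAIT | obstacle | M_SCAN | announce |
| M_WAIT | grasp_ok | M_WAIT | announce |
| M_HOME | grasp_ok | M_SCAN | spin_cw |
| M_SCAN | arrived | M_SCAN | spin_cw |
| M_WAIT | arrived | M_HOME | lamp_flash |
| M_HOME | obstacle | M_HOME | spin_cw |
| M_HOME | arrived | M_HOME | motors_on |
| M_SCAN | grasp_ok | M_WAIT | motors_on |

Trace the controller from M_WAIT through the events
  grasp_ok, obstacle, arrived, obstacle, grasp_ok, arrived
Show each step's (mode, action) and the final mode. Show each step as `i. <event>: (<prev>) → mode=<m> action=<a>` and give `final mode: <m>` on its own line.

1. grasp_ok: (M_WAIT) → mode=M_WAIT action=announce
2. obstacle: (M_WAIT) → mode=M_SCAN action=announce
3. arrived: (M_SCAN) → mode=M_SCAN action=spin_cw
4. obstacle: (M_SCAN) → mode=M_SCAN action=spin_cw
5. grasp_ok: (M_SCAN) → mode=M_WAIT action=motors_on
6. arrived: (M_WAIT) → mode=M_HOME action=lamp_flash

final mode: M_HOME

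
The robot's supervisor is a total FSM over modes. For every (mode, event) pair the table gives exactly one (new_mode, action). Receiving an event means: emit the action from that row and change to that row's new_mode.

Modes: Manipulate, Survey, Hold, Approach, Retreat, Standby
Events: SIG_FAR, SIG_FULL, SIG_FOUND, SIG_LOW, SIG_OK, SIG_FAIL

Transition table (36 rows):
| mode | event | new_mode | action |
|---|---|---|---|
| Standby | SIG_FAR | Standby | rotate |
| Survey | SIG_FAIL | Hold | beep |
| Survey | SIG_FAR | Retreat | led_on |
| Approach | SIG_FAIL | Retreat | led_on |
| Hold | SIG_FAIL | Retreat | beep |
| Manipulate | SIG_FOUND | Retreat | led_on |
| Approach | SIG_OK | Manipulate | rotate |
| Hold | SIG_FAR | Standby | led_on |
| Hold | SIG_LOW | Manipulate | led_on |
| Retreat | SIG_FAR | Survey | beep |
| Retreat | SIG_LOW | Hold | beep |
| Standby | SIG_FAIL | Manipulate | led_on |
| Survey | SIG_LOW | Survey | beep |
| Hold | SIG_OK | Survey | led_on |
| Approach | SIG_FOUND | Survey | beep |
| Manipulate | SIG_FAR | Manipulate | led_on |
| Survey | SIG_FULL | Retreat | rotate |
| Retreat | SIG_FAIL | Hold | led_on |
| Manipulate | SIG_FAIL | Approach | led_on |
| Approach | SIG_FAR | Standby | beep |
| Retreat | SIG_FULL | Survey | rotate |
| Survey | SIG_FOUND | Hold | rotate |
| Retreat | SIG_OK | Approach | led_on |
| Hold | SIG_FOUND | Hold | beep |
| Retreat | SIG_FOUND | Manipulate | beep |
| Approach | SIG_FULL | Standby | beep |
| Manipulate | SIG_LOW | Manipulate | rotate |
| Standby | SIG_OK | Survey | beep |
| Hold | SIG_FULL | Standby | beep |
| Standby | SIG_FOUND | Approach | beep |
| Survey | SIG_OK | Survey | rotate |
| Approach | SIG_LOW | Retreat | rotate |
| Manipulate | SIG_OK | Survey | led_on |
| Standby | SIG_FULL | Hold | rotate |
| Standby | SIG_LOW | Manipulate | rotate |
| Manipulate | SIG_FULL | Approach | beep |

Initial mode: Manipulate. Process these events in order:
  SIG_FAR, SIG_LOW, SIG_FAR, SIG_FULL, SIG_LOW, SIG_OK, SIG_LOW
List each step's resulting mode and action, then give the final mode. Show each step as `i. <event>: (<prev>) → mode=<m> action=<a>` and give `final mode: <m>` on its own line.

final mode: Retreat

1. SIG_FAR: (Manipulate) → mode=Manipulate action=led_on
2. SIG_LOW: (Manipulate) → mode=Manipulate action=rotate
3. SIG_FAR: (Manipulate) → mode=Manipulate action=led_on
4. SIG_FULL: (Manipulate) → mode=Approach action=beep
5. SIG_LOW: (Approach) → mode=Retreat action=rotate
6. SIG_OK: (Retreat) → mode=Approach action=led_on
7. SIG_LOW: (Approach) → mode=Retreat action=rotate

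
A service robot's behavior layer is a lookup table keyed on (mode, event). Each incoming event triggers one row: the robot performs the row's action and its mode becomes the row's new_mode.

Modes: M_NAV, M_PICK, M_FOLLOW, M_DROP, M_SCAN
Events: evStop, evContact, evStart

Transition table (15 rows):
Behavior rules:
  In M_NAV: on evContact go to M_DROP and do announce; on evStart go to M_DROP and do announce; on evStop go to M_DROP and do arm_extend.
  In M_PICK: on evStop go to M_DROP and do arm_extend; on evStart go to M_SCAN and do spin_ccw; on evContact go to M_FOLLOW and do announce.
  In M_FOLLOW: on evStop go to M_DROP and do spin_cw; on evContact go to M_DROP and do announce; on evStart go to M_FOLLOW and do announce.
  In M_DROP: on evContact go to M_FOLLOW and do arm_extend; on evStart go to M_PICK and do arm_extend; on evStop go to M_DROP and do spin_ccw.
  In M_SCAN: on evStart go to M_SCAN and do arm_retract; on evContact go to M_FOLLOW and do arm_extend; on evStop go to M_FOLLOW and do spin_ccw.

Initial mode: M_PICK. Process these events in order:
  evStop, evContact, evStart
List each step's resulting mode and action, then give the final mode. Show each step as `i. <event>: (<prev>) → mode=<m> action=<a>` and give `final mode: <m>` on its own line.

1. evStop: (M_PICK) → mode=M_DROP action=arm_extend
2. evContact: (M_DROP) → mode=M_FOLLOW action=arm_extend
3. evStart: (M_FOLLOW) → mode=M_FOLLOW action=announce

final mode: M_FOLLOW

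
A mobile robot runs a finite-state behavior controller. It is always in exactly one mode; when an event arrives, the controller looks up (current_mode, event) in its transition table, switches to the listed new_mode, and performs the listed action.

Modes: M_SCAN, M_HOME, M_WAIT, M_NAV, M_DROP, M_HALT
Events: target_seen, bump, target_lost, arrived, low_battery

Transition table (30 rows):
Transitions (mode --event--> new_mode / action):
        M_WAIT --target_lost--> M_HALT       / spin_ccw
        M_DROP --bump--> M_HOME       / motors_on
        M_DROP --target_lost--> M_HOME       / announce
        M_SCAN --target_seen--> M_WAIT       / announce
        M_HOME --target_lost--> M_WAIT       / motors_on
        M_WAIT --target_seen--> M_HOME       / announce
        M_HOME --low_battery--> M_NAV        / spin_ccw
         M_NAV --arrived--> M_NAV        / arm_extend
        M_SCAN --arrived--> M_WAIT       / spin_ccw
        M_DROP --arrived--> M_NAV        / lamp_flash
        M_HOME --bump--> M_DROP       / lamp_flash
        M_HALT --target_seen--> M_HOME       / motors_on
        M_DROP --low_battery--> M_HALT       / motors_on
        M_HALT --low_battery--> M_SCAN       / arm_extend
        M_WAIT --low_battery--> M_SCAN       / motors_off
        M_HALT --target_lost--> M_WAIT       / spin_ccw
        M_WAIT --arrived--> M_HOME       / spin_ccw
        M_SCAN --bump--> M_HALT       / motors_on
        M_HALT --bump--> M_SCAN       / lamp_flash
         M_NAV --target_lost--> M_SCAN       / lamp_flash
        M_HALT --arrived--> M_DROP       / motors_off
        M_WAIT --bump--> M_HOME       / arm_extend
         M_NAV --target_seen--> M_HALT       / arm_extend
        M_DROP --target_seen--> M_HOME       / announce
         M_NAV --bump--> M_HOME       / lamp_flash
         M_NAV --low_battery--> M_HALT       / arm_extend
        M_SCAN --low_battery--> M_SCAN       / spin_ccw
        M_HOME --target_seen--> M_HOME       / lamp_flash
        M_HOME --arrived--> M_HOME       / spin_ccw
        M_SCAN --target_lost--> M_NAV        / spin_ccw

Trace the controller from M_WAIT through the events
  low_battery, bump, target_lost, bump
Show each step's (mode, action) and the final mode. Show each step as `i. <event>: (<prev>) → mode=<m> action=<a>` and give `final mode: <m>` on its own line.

1. low_battery: (M_WAIT) → mode=M_SCAN action=motors_off
2. bump: (M_SCAN) → mode=M_HALT action=motors_on
3. target_lost: (M_HALT) → mode=M_WAIT action=spin_ccw
4. bump: (M_WAIT) → mode=M_HOME action=arm_extend

final mode: M_HOME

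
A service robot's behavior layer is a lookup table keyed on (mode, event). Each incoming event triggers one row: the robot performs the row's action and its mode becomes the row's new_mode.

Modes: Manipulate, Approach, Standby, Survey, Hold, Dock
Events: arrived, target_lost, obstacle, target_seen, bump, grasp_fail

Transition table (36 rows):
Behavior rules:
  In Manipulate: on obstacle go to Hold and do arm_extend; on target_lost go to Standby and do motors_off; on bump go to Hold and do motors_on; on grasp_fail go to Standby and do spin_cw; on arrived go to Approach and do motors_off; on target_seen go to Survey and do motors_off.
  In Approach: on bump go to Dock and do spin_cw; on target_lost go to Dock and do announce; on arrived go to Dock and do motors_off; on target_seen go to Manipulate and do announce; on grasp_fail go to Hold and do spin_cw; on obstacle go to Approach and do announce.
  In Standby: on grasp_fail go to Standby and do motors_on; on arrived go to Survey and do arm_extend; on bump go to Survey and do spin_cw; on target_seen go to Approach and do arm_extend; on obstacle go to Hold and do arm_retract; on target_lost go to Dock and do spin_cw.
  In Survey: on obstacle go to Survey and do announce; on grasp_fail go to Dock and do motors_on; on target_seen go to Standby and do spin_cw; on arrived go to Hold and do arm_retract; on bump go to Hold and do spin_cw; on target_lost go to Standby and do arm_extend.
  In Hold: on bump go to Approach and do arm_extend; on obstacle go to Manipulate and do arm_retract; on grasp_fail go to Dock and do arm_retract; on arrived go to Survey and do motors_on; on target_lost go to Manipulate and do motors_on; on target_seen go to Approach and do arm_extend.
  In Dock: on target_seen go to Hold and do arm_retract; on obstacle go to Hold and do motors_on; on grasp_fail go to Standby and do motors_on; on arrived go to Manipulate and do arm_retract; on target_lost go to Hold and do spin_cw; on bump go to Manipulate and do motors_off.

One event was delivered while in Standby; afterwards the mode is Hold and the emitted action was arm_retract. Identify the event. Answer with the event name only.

try arrived: (Standby, arrived) → (Survey, arm_extend)
try target_lost: (Standby, target_lost) → (Dock, spin_cw)
try obstacle: (Standby, obstacle) → (Hold, arm_retract)  ← matches
try target_seen: (Standby, target_seen) → (Approach, arm_extend)
try bump: (Standby, bump) → (Survey, spin_cw)
try grasp_fail: (Standby, grasp_fail) → (Standby, motors_on)

obstacle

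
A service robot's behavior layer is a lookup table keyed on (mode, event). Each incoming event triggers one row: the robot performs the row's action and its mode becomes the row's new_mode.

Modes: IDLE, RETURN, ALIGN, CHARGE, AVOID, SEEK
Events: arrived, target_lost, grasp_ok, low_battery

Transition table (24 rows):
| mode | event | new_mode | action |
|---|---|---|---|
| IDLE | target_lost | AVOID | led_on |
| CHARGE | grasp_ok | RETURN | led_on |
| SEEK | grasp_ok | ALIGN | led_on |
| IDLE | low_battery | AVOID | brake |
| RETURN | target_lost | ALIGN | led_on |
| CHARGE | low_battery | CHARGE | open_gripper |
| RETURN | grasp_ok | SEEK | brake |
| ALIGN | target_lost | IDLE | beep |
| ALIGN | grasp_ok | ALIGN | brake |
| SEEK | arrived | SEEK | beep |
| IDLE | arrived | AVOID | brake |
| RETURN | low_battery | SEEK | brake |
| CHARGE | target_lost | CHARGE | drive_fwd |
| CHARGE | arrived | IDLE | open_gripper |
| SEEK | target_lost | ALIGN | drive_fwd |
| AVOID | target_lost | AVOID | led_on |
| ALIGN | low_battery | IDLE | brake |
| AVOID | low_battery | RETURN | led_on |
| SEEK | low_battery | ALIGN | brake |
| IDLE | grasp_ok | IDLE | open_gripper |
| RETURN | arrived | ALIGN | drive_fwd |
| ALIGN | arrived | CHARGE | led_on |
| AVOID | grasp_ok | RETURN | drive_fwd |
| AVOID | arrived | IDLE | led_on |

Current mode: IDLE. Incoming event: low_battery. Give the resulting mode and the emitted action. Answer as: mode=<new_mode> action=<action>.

current mode = IDLE; filter table to that mode:
  (IDLE, target_lost) → (AVOID, led_on)
  (IDLE, low_battery) → (AVOID, brake)  ← event matches
  (IDLE, arrived) → (AVOID, brake)
  (IDLE, grasp_ok) → (IDLE, open_gripper)
event = low_battery selects (AVOID, brake)

mode=AVOID action=brake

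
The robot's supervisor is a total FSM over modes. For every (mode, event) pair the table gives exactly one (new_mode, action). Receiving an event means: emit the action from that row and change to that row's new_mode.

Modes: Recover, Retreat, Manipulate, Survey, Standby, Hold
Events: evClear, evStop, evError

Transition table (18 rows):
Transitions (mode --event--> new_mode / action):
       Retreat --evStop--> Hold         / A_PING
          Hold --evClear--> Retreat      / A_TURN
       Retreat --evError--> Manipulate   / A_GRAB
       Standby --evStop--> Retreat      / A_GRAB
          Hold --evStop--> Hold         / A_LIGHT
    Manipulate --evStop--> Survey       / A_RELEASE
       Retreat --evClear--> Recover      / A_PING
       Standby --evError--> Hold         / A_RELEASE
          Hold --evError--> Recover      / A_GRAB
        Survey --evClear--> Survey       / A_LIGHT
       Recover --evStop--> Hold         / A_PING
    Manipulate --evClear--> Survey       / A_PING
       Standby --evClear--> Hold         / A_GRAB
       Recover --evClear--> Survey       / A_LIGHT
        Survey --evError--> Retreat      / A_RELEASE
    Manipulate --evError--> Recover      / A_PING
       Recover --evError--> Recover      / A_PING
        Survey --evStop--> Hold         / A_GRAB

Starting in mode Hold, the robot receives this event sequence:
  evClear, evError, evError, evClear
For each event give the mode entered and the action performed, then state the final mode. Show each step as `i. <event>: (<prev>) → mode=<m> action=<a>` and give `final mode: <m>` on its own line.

final mode: Survey

1. evClear: (Hold) → mode=Retreat action=A_TURN
2. evError: (Retreat) → mode=Manipulate action=A_GRAB
3. evError: (Manipulate) → mode=Recover action=A_PING
4. evClear: (Recover) → mode=Survey action=A_LIGHT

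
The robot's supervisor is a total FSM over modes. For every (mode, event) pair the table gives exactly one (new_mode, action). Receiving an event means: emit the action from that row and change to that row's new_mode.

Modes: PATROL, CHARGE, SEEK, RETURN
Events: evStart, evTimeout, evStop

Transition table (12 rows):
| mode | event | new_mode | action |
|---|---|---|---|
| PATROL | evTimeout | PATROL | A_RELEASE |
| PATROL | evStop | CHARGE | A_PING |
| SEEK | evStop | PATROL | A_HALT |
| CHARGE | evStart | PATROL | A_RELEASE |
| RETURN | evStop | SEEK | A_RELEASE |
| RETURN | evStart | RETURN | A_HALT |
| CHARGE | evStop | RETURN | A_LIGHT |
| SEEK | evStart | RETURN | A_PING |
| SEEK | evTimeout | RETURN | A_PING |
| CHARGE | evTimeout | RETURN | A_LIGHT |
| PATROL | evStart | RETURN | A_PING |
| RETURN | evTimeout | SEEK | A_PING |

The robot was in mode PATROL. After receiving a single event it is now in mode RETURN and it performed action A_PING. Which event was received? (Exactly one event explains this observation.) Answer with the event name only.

try evStart: (PATROL, evStart) → (RETURN, A_PING)  ← matches
try evTimeout: (PATROL, evTimeout) → (PATROL, A_RELEASE)
try evStop: (PATROL, evStop) → (CHARGE, A_PING)

evStart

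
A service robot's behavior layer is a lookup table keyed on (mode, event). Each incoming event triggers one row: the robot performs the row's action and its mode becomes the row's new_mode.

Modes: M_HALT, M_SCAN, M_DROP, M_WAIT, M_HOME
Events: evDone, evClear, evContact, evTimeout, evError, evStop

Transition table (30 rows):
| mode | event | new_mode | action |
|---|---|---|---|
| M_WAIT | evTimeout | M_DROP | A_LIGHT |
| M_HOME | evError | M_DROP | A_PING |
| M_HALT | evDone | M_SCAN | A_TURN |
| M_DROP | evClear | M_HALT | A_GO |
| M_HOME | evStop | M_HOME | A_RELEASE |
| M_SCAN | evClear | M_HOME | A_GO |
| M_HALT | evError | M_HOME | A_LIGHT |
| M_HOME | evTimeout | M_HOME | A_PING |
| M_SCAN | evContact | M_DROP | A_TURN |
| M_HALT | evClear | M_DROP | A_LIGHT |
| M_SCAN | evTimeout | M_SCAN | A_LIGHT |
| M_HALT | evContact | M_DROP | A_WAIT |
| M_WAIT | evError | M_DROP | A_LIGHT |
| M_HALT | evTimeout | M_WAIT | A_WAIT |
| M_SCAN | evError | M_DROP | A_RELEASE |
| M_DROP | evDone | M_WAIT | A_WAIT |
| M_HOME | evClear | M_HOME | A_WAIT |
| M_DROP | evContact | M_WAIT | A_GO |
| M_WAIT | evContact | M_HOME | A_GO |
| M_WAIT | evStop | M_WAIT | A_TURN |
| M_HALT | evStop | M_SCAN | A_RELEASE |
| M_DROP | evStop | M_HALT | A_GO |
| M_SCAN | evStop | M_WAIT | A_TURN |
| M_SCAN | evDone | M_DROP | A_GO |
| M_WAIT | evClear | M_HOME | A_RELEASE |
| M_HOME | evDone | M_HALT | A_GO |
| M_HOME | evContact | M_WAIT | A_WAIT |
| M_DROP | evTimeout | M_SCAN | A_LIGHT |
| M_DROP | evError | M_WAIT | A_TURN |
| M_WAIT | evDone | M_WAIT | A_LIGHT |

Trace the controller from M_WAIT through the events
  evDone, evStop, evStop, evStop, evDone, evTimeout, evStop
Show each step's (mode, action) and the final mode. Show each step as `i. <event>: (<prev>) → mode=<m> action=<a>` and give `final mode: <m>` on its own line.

1. evDone: (M_WAIT) → mode=M_WAIT action=A_LIGHT
2. evStop: (M_WAIT) → mode=M_WAIT action=A_TURN
3. evStop: (M_WAIT) → mode=M_WAIT action=A_TURN
4. evStop: (M_WAIT) → mode=M_WAIT action=A_TURN
5. evDone: (M_WAIT) → mode=M_WAIT action=A_LIGHT
6. evTimeout: (M_WAIT) → mode=M_DROP action=A_LIGHT
7. evStop: (M_DROP) → mode=M_HALT action=A_GO

final mode: M_HALT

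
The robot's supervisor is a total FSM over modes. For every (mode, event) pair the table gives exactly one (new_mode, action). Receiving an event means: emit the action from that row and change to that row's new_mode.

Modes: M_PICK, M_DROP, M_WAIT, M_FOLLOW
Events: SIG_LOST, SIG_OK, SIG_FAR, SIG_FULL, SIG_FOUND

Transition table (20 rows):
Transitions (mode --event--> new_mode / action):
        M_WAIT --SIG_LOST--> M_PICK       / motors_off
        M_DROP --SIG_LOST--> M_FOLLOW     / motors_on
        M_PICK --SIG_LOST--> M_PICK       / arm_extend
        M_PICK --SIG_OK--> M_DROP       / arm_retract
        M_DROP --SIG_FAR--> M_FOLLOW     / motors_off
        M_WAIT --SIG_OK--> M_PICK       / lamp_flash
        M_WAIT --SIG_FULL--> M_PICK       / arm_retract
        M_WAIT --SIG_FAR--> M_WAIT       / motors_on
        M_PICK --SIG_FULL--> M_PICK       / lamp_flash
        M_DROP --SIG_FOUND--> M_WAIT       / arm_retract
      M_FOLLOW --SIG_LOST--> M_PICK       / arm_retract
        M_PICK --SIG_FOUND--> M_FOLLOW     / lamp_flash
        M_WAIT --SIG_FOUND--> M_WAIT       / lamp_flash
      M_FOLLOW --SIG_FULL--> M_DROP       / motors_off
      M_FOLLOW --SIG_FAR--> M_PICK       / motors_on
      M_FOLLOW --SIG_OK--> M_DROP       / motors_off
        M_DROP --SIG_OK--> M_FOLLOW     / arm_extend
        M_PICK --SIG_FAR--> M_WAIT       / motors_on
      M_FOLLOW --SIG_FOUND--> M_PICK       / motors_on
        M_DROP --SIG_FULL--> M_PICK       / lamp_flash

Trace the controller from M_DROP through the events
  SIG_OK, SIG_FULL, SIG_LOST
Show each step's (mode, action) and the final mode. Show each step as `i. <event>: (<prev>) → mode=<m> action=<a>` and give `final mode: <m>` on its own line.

final mode: M_FOLLOW

1. SIG_OK: (M_DROP) → mode=M_FOLLOW action=arm_extend
2. SIG_FULL: (M_FOLLOW) → mode=M_DROP action=motors_off
3. SIG_LOST: (M_DROP) → mode=M_FOLLOW action=motors_on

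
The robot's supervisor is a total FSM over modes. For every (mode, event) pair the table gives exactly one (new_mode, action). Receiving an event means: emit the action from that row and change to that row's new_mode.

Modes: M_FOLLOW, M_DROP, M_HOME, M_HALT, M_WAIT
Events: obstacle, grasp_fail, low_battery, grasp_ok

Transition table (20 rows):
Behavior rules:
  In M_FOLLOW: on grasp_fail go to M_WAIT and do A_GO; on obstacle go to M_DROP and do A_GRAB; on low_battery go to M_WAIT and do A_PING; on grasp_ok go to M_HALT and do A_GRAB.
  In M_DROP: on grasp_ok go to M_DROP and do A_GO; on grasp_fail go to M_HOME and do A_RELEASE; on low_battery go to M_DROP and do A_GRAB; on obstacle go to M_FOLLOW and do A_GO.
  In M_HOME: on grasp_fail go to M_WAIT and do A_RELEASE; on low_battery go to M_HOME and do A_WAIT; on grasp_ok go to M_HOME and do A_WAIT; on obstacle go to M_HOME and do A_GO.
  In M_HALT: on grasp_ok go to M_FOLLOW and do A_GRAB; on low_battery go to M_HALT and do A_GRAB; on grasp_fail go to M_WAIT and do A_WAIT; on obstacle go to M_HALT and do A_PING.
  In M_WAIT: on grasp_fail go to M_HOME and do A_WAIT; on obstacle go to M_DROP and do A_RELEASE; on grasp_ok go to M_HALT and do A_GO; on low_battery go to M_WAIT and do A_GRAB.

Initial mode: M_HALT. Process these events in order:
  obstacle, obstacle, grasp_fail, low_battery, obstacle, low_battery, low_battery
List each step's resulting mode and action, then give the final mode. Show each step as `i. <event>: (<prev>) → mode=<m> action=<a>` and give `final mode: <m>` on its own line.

1. obstacle: (M_HALT) → mode=M_HALT action=A_PING
2. obstacle: (M_HALT) → mode=M_HALT action=A_PING
3. grasp_fail: (M_HALT) → mode=M_WAIT action=A_WAIT
4. low_battery: (M_WAIT) → mode=M_WAIT action=A_GRAB
5. obstacle: (M_WAIT) → mode=M_DROP action=A_RELEASE
6. low_battery: (M_DROP) → mode=M_DROP action=A_GRAB
7. low_battery: (M_DROP) → mode=M_DROP action=A_GRAB

final mode: M_DROP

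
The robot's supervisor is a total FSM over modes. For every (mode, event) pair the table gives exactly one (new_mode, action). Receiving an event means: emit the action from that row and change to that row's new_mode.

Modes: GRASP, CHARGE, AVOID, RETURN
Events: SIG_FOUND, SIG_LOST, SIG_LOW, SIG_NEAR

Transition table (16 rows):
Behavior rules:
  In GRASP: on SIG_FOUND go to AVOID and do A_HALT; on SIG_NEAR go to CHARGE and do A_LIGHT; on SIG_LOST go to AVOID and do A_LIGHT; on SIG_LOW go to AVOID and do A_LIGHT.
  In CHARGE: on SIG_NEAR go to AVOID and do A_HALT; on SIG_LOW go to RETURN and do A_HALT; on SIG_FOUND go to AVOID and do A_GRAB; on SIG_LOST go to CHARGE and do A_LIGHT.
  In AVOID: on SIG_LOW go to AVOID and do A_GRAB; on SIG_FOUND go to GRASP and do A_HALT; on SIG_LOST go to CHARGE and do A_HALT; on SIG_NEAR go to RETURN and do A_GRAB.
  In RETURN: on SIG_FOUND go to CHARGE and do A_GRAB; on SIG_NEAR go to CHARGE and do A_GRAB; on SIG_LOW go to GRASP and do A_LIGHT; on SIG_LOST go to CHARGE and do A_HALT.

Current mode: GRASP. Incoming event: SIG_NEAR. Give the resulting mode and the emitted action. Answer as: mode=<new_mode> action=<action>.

current mode = GRASP; filter table to that mode:
  (GRASP, SIG_FOUND) → (AVOID, A_HALT)
  (GRASP, SIG_NEAR) → (CHARGE, A_LIGHT)  ← event matches
  (GRASP, SIG_LOST) → (AVOID, A_LIGHT)
  (GRASP, SIG_LOW) → (AVOID, A_LIGHT)
event = SIG_NEAR selects (CHARGE, A_LIGHT)

mode=CHARGE action=A_LIGHT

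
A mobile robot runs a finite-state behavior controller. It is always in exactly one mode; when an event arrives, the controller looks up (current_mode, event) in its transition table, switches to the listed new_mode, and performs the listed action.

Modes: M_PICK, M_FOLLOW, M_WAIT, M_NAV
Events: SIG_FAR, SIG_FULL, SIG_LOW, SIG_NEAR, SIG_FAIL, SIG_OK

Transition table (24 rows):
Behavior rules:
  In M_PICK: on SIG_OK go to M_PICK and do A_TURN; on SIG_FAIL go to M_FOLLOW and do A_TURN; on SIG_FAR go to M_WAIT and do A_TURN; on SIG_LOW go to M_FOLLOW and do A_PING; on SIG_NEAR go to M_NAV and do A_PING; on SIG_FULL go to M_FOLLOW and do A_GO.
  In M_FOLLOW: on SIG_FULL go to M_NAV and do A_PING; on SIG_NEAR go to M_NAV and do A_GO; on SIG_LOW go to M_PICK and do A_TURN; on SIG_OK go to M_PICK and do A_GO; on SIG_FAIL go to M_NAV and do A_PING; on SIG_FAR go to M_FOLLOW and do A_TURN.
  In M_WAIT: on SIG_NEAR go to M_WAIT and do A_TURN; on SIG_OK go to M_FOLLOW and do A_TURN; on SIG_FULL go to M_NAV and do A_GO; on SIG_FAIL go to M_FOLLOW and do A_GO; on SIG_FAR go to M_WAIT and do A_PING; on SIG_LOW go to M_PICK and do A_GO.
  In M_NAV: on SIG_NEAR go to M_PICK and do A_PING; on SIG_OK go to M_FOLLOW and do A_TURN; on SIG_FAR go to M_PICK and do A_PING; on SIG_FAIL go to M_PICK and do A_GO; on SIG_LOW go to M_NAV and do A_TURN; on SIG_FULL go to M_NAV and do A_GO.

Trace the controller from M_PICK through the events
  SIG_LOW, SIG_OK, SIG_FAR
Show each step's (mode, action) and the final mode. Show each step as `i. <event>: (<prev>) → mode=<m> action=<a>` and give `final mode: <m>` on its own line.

final mode: M_WAIT

1. SIG_LOW: (M_PICK) → mode=M_FOLLOW action=A_PING
2. SIG_OK: (M_FOLLOW) → mode=M_PICK action=A_GO
3. SIG_FAR: (M_PICK) → mode=M_WAIT action=A_TURN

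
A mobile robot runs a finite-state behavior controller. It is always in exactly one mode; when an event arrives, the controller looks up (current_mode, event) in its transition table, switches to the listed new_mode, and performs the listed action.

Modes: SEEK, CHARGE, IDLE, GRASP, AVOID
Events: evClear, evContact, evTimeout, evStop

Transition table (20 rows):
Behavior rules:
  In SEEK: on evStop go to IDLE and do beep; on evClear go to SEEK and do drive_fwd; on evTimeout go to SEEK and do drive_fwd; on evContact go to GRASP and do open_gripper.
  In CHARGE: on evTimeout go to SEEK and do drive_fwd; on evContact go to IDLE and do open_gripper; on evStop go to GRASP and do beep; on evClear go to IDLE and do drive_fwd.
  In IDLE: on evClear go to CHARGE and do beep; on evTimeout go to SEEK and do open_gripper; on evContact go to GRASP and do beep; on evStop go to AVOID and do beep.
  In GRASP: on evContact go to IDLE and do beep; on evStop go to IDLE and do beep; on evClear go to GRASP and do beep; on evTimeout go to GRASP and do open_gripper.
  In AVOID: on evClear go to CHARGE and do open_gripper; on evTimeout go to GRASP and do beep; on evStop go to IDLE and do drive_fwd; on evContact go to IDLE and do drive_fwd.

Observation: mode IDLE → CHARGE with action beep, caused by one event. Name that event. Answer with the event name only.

try evClear: (IDLE, evClear) → (CHARGE, beep)  ← matches
try evContact: (IDLE, evContact) → (GRASP, beep)
try evTimeout: (IDLE, evTimeout) → (SEEK, open_gripper)
try evStop: (IDLE, evStop) → (AVOID, beep)

evClear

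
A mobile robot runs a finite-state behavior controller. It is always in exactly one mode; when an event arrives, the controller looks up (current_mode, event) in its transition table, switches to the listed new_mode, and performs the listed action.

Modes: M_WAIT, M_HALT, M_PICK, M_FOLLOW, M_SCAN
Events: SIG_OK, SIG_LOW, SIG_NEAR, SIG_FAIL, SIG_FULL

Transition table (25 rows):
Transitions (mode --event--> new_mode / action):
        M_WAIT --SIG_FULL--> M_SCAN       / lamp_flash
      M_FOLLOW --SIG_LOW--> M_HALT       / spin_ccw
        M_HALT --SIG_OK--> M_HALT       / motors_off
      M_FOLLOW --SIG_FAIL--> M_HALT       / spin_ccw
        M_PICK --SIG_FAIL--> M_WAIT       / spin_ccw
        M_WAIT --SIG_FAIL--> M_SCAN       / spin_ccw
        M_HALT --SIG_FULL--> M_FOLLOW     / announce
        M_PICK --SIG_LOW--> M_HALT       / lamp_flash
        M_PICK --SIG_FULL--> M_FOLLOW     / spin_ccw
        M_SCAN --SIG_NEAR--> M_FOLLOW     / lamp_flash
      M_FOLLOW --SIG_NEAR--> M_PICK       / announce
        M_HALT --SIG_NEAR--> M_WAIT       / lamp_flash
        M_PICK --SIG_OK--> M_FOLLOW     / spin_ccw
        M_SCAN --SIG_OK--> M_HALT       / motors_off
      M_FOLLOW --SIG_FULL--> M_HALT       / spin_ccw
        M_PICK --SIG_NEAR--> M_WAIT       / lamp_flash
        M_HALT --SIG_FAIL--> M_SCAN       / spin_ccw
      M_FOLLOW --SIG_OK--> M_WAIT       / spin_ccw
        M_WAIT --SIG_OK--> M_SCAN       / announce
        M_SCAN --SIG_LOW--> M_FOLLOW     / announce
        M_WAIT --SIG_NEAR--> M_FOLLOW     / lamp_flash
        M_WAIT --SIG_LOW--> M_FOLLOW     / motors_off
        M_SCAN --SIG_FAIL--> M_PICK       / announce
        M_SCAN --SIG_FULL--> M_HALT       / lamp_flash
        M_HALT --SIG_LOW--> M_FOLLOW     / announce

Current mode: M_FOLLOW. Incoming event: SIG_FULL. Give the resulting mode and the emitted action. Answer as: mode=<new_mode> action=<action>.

current mode = M_FOLLOW; filter table to that mode:
  (M_FOLLOW, SIG_LOW) → (M_HALT, spin_ccw)
  (M_FOLLOW, SIG_FAIL) → (M_HALT, spin_ccw)
  (M_FOLLOW, SIG_NEAR) → (M_PICK, announce)
  (M_FOLLOW, SIG_FULL) → (M_HALT, spin_ccw)  ← event matches
  (M_FOLLOW, SIG_OK) → (M_WAIT, spin_ccw)
event = SIG_FULL selects (M_HALT, spin_ccw)

mode=M_HALT action=spin_ccw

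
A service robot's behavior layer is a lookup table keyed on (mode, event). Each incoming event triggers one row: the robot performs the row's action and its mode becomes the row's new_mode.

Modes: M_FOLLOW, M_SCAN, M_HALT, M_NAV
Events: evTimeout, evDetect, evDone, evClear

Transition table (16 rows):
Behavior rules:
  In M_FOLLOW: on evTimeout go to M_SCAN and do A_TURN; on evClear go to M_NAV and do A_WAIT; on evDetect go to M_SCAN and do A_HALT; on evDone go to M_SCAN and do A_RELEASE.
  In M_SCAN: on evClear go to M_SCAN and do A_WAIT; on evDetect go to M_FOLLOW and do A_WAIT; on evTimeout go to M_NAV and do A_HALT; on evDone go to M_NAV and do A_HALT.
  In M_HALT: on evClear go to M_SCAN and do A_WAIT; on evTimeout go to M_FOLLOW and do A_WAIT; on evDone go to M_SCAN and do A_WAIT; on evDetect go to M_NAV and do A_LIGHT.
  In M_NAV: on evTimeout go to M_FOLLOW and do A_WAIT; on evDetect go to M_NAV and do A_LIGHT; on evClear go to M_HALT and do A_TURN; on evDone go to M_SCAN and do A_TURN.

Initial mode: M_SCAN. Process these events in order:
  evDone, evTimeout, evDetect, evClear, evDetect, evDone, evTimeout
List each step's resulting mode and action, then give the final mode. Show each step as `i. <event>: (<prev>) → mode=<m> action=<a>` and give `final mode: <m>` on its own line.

final mode: M_NAV

1. evDone: (M_SCAN) → mode=M_NAV action=A_HALT
2. evTimeout: (M_NAV) → mode=M_FOLLOW action=A_WAIT
3. evDetect: (M_FOLLOW) → mode=M_SCAN action=A_HALT
4. evClear: (M_SCAN) → mode=M_SCAN action=A_WAIT
5. evDetect: (M_SCAN) → mode=M_FOLLOW action=A_WAIT
6. evDone: (M_FOLLOW) → mode=M_SCAN action=A_RELEASE
7. evTimeout: (M_SCAN) → mode=M_NAV action=A_HALT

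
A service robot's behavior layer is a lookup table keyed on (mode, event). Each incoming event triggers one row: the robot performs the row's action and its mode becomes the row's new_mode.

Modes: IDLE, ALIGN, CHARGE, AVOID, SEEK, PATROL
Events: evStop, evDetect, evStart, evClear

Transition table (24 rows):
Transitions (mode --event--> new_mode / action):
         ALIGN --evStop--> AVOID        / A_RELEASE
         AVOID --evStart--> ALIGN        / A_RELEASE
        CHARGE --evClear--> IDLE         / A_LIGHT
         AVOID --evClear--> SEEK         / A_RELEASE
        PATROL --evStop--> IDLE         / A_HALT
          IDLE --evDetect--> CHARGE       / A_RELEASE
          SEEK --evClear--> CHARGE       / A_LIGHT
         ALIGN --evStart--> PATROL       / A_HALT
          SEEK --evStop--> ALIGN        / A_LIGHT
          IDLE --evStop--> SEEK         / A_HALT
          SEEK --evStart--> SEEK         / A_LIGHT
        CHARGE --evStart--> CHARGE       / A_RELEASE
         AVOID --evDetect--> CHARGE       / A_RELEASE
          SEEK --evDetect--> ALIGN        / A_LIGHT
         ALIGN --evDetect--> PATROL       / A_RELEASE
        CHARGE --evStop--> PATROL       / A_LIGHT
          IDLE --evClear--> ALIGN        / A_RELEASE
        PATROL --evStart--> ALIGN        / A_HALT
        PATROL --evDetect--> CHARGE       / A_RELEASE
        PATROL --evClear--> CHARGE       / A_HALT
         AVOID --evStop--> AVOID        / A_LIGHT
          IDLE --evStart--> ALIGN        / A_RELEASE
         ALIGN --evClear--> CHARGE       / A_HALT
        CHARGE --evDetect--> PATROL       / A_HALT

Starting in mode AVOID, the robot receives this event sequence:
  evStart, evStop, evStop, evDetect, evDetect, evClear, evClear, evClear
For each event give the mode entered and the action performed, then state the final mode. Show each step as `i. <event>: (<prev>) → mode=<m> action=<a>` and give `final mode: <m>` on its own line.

final mode: ALIGN

1. evStart: (AVOID) → mode=ALIGN action=A_RELEASE
2. evStop: (ALIGN) → mode=AVOID action=A_RELEASE
3. evStop: (AVOID) → mode=AVOID action=A_LIGHT
4. evDetect: (AVOID) → mode=CHARGE action=A_RELEASE
5. evDetect: (CHARGE) → mode=PATROL action=A_HALT
6. evClear: (PATROL) → mode=CHARGE action=A_HALT
7. evClear: (CHARGE) → mode=IDLE action=A_LIGHT
8. evClear: (IDLE) → mode=ALIGN action=A_RELEASE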